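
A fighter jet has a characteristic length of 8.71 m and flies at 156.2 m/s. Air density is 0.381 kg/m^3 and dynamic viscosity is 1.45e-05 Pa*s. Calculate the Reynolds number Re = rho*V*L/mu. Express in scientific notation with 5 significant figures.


Step 1: Numerator = rho * V * L = 0.381 * 156.2 * 8.71 = 518.351262
Step 2: Re = 518.351262 / 1.45e-05
Step 3: Re = 3.5748e+07

3.5748e+07


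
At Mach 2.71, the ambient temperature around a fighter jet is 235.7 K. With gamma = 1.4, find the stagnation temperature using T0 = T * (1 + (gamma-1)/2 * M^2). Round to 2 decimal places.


Step 1: (gamma-1)/2 = 0.2
Step 2: M^2 = 7.3441
Step 3: 1 + 0.2 * 7.3441 = 2.46882
Step 4: T0 = 235.7 * 2.46882 = 581.90 K

581.90


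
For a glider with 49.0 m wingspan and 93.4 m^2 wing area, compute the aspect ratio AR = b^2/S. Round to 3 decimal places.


Step 1: b^2 = 49.0^2 = 2401.0
Step 2: AR = 2401.0 / 93.4 = 25.707

25.707


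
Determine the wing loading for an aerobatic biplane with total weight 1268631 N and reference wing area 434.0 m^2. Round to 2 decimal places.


Step 1: Wing loading = W / S = 1268631 / 434.0
Step 2: Wing loading = 2923.11 N/m^2

2923.11


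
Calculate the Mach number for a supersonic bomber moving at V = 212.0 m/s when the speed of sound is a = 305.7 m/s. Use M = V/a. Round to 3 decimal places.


Step 1: M = V / a = 212.0 / 305.7
Step 2: M = 0.693

0.693


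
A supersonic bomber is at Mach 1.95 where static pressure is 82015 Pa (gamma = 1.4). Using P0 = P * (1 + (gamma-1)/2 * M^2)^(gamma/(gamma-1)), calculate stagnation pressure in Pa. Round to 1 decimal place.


Step 1: (gamma-1)/2 * M^2 = 0.2 * 3.8025 = 0.7605
Step 2: 1 + 0.7605 = 1.7605
Step 3: Exponent gamma/(gamma-1) = 3.5
Step 4: P0 = 82015 * 1.7605^3.5 = 593771.6 Pa

593771.6


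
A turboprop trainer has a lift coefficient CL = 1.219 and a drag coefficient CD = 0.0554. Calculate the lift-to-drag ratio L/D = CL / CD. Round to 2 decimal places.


Step 1: L/D = CL / CD = 1.219 / 0.0554
Step 2: L/D = 22.00

22.00


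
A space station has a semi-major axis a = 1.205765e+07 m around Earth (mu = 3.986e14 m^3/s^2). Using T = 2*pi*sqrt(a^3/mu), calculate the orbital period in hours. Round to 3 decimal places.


Step 1: a^3 / mu = 1.753025e+21 / 3.986e14 = 4.397954e+06
Step 2: sqrt(4.397954e+06) = 2097.13 s
Step 3: T = 2*pi * 2097.13 = 13176.66 s
Step 4: T in hours = 13176.66 / 3600 = 3.660 hours

3.660


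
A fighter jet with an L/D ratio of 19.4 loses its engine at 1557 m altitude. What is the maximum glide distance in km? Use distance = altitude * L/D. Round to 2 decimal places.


Step 1: Glide distance = altitude * L/D = 1557 * 19.4 = 30205.8 m
Step 2: Convert to km: 30205.8 / 1000 = 30.21 km

30.21


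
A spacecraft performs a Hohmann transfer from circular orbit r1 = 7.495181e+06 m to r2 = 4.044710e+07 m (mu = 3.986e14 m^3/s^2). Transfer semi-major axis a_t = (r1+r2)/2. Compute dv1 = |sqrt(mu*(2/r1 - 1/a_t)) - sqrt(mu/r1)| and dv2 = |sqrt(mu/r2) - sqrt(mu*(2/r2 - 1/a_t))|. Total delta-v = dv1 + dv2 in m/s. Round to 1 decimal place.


Step 1: Transfer semi-major axis a_t = (7.495181e+06 + 4.044710e+07) / 2 = 2.397114e+07 m
Step 2: v1 (circular at r1) = sqrt(mu/r1) = 7292.52 m/s
Step 3: v_t1 = sqrt(mu*(2/r1 - 1/a_t)) = 9472.77 m/s
Step 4: dv1 = |9472.77 - 7292.52| = 2180.25 m/s
Step 5: v2 (circular at r2) = 3139.24 m/s, v_t2 = 1755.38 m/s
Step 6: dv2 = |3139.24 - 1755.38| = 1383.86 m/s
Step 7: Total delta-v = 2180.25 + 1383.86 = 3564.1 m/s

3564.1


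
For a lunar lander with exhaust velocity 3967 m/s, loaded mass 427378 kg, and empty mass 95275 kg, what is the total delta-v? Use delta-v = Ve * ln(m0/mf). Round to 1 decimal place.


Step 1: Mass ratio m0/mf = 427378 / 95275 = 4.485731
Step 2: ln(4.485731) = 1.500901
Step 3: delta-v = 3967 * 1.500901 = 5954.1 m/s

5954.1


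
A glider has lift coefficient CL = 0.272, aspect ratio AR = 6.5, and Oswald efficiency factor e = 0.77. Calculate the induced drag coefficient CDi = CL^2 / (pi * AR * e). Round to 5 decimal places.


Step 1: CL^2 = 0.272^2 = 0.073984
Step 2: pi * AR * e = 3.14159 * 6.5 * 0.77 = 15.723671
Step 3: CDi = 0.073984 / 15.723671 = 0.00471

0.00471


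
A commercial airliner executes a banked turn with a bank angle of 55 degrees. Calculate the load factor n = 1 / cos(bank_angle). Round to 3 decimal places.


Step 1: Convert 55 degrees to radians = 0.959931
Step 2: cos(55 deg) = 0.573576
Step 3: n = 1 / 0.573576 = 1.743

1.743


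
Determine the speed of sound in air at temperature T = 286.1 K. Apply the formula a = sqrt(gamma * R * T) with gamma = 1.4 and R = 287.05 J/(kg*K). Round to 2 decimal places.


Step 1: gamma * R * T = 1.4 * 287.05 * 286.1 = 114975.007
Step 2: a = sqrt(114975.007) = 339.08 m/s

339.08


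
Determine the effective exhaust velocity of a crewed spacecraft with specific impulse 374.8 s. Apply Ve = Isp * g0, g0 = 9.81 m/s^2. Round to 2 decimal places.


Step 1: Ve = Isp * g0 = 374.8 * 9.81
Step 2: Ve = 3676.79 m/s

3676.79


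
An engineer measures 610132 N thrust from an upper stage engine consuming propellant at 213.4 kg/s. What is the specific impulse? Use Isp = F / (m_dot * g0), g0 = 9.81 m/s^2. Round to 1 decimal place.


Step 1: m_dot * g0 = 213.4 * 9.81 = 2093.45
Step 2: Isp = 610132 / 2093.45 = 291.4 s

291.4


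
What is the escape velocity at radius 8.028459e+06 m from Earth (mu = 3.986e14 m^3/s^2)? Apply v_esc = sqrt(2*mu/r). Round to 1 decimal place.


Step 1: 2*mu/r = 2 * 3.986e14 / 8.028459e+06 = 99296764.1735
Step 2: v_esc = sqrt(99296764.1735) = 9964.8 m/s

9964.8


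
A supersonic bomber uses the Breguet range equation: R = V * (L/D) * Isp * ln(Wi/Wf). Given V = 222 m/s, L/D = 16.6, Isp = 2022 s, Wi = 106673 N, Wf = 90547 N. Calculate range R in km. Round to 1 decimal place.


Step 1: Coefficient = V * (L/D) * Isp = 222 * 16.6 * 2022 = 7451474.4 m
Step 2: Wi/Wf = 106673 / 90547 = 1.178095
Step 3: ln(1.178095) = 0.163899
Step 4: R = 7451474.4 * 0.163899 = 1221289.4 m = 1221.3 km

1221.3


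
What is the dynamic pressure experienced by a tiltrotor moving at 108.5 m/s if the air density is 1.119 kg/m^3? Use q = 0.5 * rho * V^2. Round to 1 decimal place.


Step 1: V^2 = 108.5^2 = 11772.25
Step 2: q = 0.5 * 1.119 * 11772.25
Step 3: q = 6586.6 Pa

6586.6


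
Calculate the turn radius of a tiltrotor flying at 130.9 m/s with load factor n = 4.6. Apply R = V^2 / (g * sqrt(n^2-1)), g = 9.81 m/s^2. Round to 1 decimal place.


Step 1: V^2 = 130.9^2 = 17134.81
Step 2: n^2 - 1 = 4.6^2 - 1 = 20.16
Step 3: sqrt(20.16) = 4.489989
Step 4: R = 17134.81 / (9.81 * 4.489989) = 389.0 m

389.0


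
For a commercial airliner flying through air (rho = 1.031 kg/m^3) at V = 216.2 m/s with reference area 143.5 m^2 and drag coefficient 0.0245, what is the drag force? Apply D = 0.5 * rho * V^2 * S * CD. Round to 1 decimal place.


Step 1: Dynamic pressure q = 0.5 * 1.031 * 216.2^2 = 24095.7278 Pa
Step 2: Drag D = q * S * CD = 24095.7278 * 143.5 * 0.0245
Step 3: D = 84714.6 N

84714.6


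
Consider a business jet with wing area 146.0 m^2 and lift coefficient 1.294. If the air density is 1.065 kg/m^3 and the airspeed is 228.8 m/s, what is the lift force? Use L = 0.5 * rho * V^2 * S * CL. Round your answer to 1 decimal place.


Step 1: Calculate dynamic pressure q = 0.5 * 1.065 * 228.8^2 = 0.5 * 1.065 * 52349.44 = 27876.0768 Pa
Step 2: Multiply by wing area and lift coefficient: L = 27876.0768 * 146.0 * 1.294
Step 3: L = 4069907.2128 * 1.294 = 5266459.9 N

5266459.9


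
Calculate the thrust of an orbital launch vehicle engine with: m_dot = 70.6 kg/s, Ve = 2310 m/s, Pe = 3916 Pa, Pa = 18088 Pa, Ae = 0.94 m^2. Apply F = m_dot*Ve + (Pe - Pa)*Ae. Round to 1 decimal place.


Step 1: Momentum thrust = m_dot * Ve = 70.6 * 2310 = 163086.0 N
Step 2: Pressure thrust = (Pe - Pa) * Ae = (3916 - 18088) * 0.94 = -13321.68 N
Step 3: Total thrust F = 163086.0 + -13321.68 = 149764.3 N

149764.3


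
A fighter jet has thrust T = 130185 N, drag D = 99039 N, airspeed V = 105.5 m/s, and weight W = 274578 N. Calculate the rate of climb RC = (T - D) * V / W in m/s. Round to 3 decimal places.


Step 1: Excess thrust = T - D = 130185 - 99039 = 31146 N
Step 2: Excess power = 31146 * 105.5 = 3285903.0 W
Step 3: RC = 3285903.0 / 274578 = 11.967 m/s

11.967


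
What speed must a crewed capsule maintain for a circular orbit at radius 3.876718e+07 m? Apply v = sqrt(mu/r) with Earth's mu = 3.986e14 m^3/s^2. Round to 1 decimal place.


Step 1: mu / r = 3.986e14 / 3.876718e+07 = 10281893.0859
Step 2: v = sqrt(10281893.0859) = 3206.5 m/s

3206.5


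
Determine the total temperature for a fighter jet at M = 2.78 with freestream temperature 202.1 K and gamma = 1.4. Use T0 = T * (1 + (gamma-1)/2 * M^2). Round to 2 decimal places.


Step 1: (gamma-1)/2 = 0.2
Step 2: M^2 = 7.7284
Step 3: 1 + 0.2 * 7.7284 = 2.54568
Step 4: T0 = 202.1 * 2.54568 = 514.48 K

514.48


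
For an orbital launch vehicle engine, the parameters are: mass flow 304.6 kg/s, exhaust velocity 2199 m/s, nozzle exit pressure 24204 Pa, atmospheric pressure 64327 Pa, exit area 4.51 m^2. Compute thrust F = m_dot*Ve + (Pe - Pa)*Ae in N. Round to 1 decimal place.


Step 1: Momentum thrust = m_dot * Ve = 304.6 * 2199 = 669815.4 N
Step 2: Pressure thrust = (Pe - Pa) * Ae = (24204 - 64327) * 4.51 = -180954.73 N
Step 3: Total thrust F = 669815.4 + -180954.73 = 488860.7 N

488860.7


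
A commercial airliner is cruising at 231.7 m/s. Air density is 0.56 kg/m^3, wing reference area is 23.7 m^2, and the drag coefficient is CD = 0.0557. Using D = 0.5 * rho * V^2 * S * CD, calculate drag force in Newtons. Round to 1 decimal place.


Step 1: Dynamic pressure q = 0.5 * 0.56 * 231.7^2 = 15031.7692 Pa
Step 2: Drag D = q * S * CD = 15031.7692 * 23.7 * 0.0557
Step 3: D = 19843.3 N

19843.3


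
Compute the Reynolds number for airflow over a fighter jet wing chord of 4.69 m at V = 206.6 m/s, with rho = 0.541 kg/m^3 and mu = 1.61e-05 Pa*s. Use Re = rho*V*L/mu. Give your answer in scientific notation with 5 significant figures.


Step 1: Numerator = rho * V * L = 0.541 * 206.6 * 4.69 = 524.204114
Step 2: Re = 524.204114 / 1.61e-05
Step 3: Re = 3.2559e+07

3.2559e+07


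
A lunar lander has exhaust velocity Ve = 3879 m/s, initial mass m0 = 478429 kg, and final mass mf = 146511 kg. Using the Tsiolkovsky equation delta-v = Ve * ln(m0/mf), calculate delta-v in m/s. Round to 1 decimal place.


Step 1: Mass ratio m0/mf = 478429 / 146511 = 3.265482
Step 2: ln(3.265482) = 1.183407
Step 3: delta-v = 3879 * 1.183407 = 4590.4 m/s

4590.4


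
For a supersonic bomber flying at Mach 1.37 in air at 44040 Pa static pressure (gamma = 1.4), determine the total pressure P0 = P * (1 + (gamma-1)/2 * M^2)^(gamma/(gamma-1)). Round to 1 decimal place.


Step 1: (gamma-1)/2 * M^2 = 0.2 * 1.8769 = 0.37538
Step 2: 1 + 0.37538 = 1.37538
Step 3: Exponent gamma/(gamma-1) = 3.5
Step 4: P0 = 44040 * 1.37538^3.5 = 134377.6 Pa

134377.6


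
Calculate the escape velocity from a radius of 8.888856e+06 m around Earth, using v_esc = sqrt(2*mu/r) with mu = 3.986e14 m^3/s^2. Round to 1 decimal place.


Step 1: 2*mu/r = 2 * 3.986e14 / 8.888856e+06 = 89685331.8357
Step 2: v_esc = sqrt(89685331.8357) = 9470.2 m/s

9470.2


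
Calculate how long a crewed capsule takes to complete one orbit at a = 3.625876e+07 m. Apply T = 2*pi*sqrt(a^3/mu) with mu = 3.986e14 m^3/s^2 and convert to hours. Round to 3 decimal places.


Step 1: a^3 / mu = 4.766931e+22 / 3.986e14 = 1.195918e+08
Step 2: sqrt(1.195918e+08) = 10935.8054 s
Step 3: T = 2*pi * 10935.8054 = 68711.69 s
Step 4: T in hours = 68711.69 / 3600 = 19.087 hours

19.087


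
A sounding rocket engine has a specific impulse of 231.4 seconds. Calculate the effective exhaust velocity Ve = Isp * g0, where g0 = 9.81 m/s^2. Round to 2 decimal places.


Step 1: Ve = Isp * g0 = 231.4 * 9.81
Step 2: Ve = 2270.03 m/s

2270.03


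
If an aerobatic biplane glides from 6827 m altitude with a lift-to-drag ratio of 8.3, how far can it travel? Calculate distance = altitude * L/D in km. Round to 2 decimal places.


Step 1: Glide distance = altitude * L/D = 6827 * 8.3 = 56664.1 m
Step 2: Convert to km: 56664.1 / 1000 = 56.66 km

56.66


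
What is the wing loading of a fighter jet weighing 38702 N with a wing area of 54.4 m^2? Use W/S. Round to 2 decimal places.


Step 1: Wing loading = W / S = 38702 / 54.4
Step 2: Wing loading = 711.43 N/m^2

711.43


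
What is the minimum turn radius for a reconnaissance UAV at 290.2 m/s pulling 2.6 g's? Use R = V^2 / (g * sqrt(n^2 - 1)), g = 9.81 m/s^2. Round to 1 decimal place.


Step 1: V^2 = 290.2^2 = 84216.04
Step 2: n^2 - 1 = 2.6^2 - 1 = 5.76
Step 3: sqrt(5.76) = 2.4
Step 4: R = 84216.04 / (9.81 * 2.4) = 3577.0 m

3577.0


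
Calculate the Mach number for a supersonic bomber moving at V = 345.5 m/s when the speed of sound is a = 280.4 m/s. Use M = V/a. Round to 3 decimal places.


Step 1: M = V / a = 345.5 / 280.4
Step 2: M = 1.232

1.232


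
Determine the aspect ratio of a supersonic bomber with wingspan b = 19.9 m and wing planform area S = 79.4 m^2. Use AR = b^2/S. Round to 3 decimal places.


Step 1: b^2 = 19.9^2 = 396.01
Step 2: AR = 396.01 / 79.4 = 4.988

4.988


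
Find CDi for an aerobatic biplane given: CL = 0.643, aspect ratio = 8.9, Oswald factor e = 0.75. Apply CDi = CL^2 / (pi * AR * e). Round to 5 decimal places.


Step 1: CL^2 = 0.643^2 = 0.413449
Step 2: pi * AR * e = 3.14159 * 8.9 * 0.75 = 20.970131
Step 3: CDi = 0.413449 / 20.970131 = 0.01972

0.01972


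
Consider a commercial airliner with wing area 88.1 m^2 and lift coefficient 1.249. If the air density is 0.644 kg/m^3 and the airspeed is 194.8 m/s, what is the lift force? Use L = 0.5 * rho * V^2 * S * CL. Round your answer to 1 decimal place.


Step 1: Calculate dynamic pressure q = 0.5 * 0.644 * 194.8^2 = 0.5 * 0.644 * 37947.04 = 12218.9469 Pa
Step 2: Multiply by wing area and lift coefficient: L = 12218.9469 * 88.1 * 1.249
Step 3: L = 1076489.2201 * 1.249 = 1344535.0 N

1344535.0


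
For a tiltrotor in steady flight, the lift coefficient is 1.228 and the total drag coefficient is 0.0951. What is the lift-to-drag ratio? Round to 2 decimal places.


Step 1: L/D = CL / CD = 1.228 / 0.0951
Step 2: L/D = 12.91

12.91


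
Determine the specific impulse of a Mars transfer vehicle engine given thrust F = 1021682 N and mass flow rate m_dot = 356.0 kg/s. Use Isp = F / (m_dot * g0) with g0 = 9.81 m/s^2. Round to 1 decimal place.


Step 1: m_dot * g0 = 356.0 * 9.81 = 3492.36
Step 2: Isp = 1021682 / 3492.36 = 292.5 s

292.5


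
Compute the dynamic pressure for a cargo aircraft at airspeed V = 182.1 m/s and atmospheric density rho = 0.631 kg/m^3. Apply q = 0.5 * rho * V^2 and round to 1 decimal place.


Step 1: V^2 = 182.1^2 = 33160.41
Step 2: q = 0.5 * 0.631 * 33160.41
Step 3: q = 10462.1 Pa

10462.1


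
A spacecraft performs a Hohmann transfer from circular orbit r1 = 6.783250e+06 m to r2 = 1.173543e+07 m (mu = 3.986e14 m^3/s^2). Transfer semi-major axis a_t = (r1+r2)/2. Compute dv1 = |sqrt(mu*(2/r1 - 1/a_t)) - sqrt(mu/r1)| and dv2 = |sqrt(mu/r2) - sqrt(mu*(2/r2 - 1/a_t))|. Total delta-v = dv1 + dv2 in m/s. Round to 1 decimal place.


Step 1: Transfer semi-major axis a_t = (6.783250e+06 + 1.173543e+07) / 2 = 9.259340e+06 m
Step 2: v1 (circular at r1) = sqrt(mu/r1) = 7665.66 m/s
Step 3: v_t1 = sqrt(mu*(2/r1 - 1/a_t)) = 8629.97 m/s
Step 4: dv1 = |8629.97 - 7665.66| = 964.31 m/s
Step 5: v2 (circular at r2) = 5827.99 m/s, v_t2 = 4988.25 m/s
Step 6: dv2 = |5827.99 - 4988.25| = 839.75 m/s
Step 7: Total delta-v = 964.31 + 839.75 = 1804.1 m/s

1804.1


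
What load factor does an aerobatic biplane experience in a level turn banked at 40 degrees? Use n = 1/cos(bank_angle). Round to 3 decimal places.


Step 1: Convert 40 degrees to radians = 0.698132
Step 2: cos(40 deg) = 0.766044
Step 3: n = 1 / 0.766044 = 1.305

1.305


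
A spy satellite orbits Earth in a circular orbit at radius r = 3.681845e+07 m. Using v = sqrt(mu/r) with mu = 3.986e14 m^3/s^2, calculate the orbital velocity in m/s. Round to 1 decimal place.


Step 1: mu / r = 3.986e14 / 3.681845e+07 = 10826093.9828
Step 2: v = sqrt(10826093.9828) = 3290.3 m/s

3290.3


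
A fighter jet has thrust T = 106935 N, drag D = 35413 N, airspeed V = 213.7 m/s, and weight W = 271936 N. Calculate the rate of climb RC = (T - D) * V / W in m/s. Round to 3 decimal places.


Step 1: Excess thrust = T - D = 106935 - 35413 = 71522 N
Step 2: Excess power = 71522 * 213.7 = 15284251.4 W
Step 3: RC = 15284251.4 / 271936 = 56.205 m/s

56.205


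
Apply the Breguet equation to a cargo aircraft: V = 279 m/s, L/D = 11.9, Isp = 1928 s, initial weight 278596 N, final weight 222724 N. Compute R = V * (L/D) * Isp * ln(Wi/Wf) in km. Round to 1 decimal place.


Step 1: Coefficient = V * (L/D) * Isp = 279 * 11.9 * 1928 = 6401152.8 m
Step 2: Wi/Wf = 278596 / 222724 = 1.250858
Step 3: ln(1.250858) = 0.223829
Step 4: R = 6401152.8 * 0.223829 = 1432766.0 m = 1432.8 km

1432.8


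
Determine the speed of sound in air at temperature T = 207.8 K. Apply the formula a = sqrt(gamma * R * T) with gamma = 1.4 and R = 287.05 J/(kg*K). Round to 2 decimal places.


Step 1: gamma * R * T = 1.4 * 287.05 * 207.8 = 83508.586
Step 2: a = sqrt(83508.586) = 288.98 m/s

288.98


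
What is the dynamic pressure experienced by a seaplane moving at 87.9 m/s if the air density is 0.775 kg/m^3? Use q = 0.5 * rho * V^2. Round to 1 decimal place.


Step 1: V^2 = 87.9^2 = 7726.41
Step 2: q = 0.5 * 0.775 * 7726.41
Step 3: q = 2994.0 Pa

2994.0


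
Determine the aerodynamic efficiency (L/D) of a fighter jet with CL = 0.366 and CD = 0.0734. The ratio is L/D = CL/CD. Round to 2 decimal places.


Step 1: L/D = CL / CD = 0.366 / 0.0734
Step 2: L/D = 4.99

4.99


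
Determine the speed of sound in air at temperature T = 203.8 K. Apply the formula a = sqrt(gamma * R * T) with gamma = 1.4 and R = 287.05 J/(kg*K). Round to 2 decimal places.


Step 1: gamma * R * T = 1.4 * 287.05 * 203.8 = 81901.106
Step 2: a = sqrt(81901.106) = 286.18 m/s

286.18


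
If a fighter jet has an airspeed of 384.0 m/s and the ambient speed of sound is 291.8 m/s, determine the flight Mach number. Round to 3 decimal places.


Step 1: M = V / a = 384.0 / 291.8
Step 2: M = 1.316

1.316


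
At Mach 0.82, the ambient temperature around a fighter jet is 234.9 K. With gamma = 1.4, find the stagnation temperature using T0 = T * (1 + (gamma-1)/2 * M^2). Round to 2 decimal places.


Step 1: (gamma-1)/2 = 0.2
Step 2: M^2 = 0.6724
Step 3: 1 + 0.2 * 0.6724 = 1.13448
Step 4: T0 = 234.9 * 1.13448 = 266.49 K

266.49


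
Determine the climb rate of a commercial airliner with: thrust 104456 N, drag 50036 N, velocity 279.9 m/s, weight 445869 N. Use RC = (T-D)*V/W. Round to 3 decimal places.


Step 1: Excess thrust = T - D = 104456 - 50036 = 54420 N
Step 2: Excess power = 54420 * 279.9 = 15232158.0 W
Step 3: RC = 15232158.0 / 445869 = 34.163 m/s

34.163


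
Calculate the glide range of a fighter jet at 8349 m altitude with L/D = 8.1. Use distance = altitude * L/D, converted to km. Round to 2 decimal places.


Step 1: Glide distance = altitude * L/D = 8349 * 8.1 = 67626.9 m
Step 2: Convert to km: 67626.9 / 1000 = 67.63 km

67.63


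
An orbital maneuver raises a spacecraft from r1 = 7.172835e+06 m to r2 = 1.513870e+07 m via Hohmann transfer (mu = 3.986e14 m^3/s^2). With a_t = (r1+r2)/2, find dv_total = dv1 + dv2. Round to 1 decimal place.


Step 1: Transfer semi-major axis a_t = (7.172835e+06 + 1.513870e+07) / 2 = 1.115577e+07 m
Step 2: v1 (circular at r1) = sqrt(mu/r1) = 7454.58 m/s
Step 3: v_t1 = sqrt(mu*(2/r1 - 1/a_t)) = 8683.96 m/s
Step 4: dv1 = |8683.96 - 7454.58| = 1229.38 m/s
Step 5: v2 (circular at r2) = 5131.26 m/s, v_t2 = 4114.53 m/s
Step 6: dv2 = |5131.26 - 4114.53| = 1016.74 m/s
Step 7: Total delta-v = 1229.38 + 1016.74 = 2246.1 m/s

2246.1


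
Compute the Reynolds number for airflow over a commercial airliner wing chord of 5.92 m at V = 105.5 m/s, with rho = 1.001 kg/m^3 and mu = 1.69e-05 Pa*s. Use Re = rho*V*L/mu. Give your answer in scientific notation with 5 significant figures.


Step 1: Numerator = rho * V * L = 1.001 * 105.5 * 5.92 = 625.18456
Step 2: Re = 625.18456 / 1.69e-05
Step 3: Re = 3.6993e+07

3.6993e+07


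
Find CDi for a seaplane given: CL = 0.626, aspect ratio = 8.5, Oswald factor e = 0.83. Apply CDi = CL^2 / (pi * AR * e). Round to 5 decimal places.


Step 1: CL^2 = 0.626^2 = 0.391876
Step 2: pi * AR * e = 3.14159 * 8.5 * 0.83 = 22.163936
Step 3: CDi = 0.391876 / 22.163936 = 0.01768

0.01768


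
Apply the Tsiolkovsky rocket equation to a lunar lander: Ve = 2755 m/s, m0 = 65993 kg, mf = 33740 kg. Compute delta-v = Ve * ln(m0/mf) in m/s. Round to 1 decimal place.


Step 1: Mass ratio m0/mf = 65993 / 33740 = 1.955928
Step 2: ln(1.955928) = 0.670865
Step 3: delta-v = 2755 * 0.670865 = 1848.2 m/s

1848.2


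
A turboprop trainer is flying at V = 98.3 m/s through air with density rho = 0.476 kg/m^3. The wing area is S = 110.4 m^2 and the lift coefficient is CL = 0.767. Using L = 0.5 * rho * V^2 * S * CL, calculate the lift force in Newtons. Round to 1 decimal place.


Step 1: Calculate dynamic pressure q = 0.5 * 0.476 * 98.3^2 = 0.5 * 0.476 * 9662.89 = 2299.7678 Pa
Step 2: Multiply by wing area and lift coefficient: L = 2299.7678 * 110.4 * 0.767
Step 3: L = 253894.3673 * 0.767 = 194737.0 N

194737.0


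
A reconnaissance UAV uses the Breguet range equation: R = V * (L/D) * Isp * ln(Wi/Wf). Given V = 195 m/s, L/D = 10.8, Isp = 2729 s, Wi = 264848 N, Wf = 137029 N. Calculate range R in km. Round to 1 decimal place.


Step 1: Coefficient = V * (L/D) * Isp = 195 * 10.8 * 2729 = 5747274.0 m
Step 2: Wi/Wf = 264848 / 137029 = 1.932788
Step 3: ln(1.932788) = 0.658963
Step 4: R = 5747274.0 * 0.658963 = 3787243.8 m = 3787.2 km

3787.2


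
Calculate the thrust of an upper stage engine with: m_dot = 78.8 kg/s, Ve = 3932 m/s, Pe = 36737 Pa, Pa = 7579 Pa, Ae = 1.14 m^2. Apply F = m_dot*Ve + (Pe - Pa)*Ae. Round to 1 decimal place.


Step 1: Momentum thrust = m_dot * Ve = 78.8 * 3932 = 309841.6 N
Step 2: Pressure thrust = (Pe - Pa) * Ae = (36737 - 7579) * 1.14 = 33240.12 N
Step 3: Total thrust F = 309841.6 + 33240.12 = 343081.7 N

343081.7


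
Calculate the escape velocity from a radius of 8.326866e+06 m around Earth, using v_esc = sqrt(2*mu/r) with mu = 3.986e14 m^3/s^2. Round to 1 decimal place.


Step 1: 2*mu/r = 2 * 3.986e14 / 8.326866e+06 = 95738300.5803
Step 2: v_esc = sqrt(95738300.5803) = 9784.6 m/s

9784.6


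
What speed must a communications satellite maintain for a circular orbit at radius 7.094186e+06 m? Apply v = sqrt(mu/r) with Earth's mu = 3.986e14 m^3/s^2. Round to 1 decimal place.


Step 1: mu / r = 3.986e14 / 7.094186e+06 = 56186854.9824
Step 2: v = sqrt(56186854.9824) = 7495.8 m/s

7495.8


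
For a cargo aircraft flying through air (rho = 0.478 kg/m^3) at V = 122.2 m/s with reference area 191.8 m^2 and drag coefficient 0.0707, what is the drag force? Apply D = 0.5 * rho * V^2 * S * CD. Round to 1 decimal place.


Step 1: Dynamic pressure q = 0.5 * 0.478 * 122.2^2 = 3568.9488 Pa
Step 2: Drag D = q * S * CD = 3568.9488 * 191.8 * 0.0707
Step 3: D = 48395.9 N

48395.9


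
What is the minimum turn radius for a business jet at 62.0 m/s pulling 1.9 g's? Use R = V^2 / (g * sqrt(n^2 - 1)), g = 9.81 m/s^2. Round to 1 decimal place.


Step 1: V^2 = 62.0^2 = 3844.0
Step 2: n^2 - 1 = 1.9^2 - 1 = 2.61
Step 3: sqrt(2.61) = 1.615549
Step 4: R = 3844.0 / (9.81 * 1.615549) = 242.5 m

242.5


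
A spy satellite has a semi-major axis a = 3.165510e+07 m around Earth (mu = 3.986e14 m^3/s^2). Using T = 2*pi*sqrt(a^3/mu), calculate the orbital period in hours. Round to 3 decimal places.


Step 1: a^3 / mu = 3.171985e+22 / 3.986e14 = 7.957814e+07
Step 2: sqrt(7.957814e+07) = 8920.658 s
Step 3: T = 2*pi * 8920.658 = 56050.15 s
Step 4: T in hours = 56050.15 / 3600 = 15.569 hours

15.569


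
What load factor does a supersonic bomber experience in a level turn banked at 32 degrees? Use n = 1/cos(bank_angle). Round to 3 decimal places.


Step 1: Convert 32 degrees to radians = 0.558505
Step 2: cos(32 deg) = 0.848048
Step 3: n = 1 / 0.848048 = 1.179

1.179


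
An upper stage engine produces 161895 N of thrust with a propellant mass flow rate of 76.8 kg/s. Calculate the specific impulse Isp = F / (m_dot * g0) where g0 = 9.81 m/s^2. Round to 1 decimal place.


Step 1: m_dot * g0 = 76.8 * 9.81 = 753.41
Step 2: Isp = 161895 / 753.41 = 214.9 s

214.9


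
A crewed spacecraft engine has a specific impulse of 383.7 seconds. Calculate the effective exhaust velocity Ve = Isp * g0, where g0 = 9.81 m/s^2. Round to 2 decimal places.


Step 1: Ve = Isp * g0 = 383.7 * 9.81
Step 2: Ve = 3764.10 m/s

3764.10


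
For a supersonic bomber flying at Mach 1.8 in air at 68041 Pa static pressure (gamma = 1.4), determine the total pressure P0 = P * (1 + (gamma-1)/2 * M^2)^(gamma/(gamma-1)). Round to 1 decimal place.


Step 1: (gamma-1)/2 * M^2 = 0.2 * 3.24 = 0.648
Step 2: 1 + 0.648 = 1.648
Step 3: Exponent gamma/(gamma-1) = 3.5
Step 4: P0 = 68041 * 1.648^3.5 = 390949.7 Pa

390949.7


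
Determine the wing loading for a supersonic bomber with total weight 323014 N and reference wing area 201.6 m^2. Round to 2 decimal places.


Step 1: Wing loading = W / S = 323014 / 201.6
Step 2: Wing loading = 1602.25 N/m^2

1602.25


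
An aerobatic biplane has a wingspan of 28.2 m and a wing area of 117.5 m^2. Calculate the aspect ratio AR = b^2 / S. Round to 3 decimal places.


Step 1: b^2 = 28.2^2 = 795.24
Step 2: AR = 795.24 / 117.5 = 6.768

6.768


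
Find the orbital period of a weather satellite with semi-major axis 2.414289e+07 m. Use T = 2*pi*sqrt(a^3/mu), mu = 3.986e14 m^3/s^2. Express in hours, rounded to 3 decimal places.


Step 1: a^3 / mu = 1.407239e+22 / 3.986e14 = 3.530453e+07
Step 2: sqrt(3.530453e+07) = 5941.7618 s
Step 3: T = 2*pi * 5941.7618 = 37333.19 s
Step 4: T in hours = 37333.19 / 3600 = 10.370 hours

10.370


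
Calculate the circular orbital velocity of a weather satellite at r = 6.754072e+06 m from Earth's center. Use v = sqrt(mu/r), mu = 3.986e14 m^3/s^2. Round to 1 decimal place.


Step 1: mu / r = 3.986e14 / 6.754072e+06 = 59016249.7527
Step 2: v = sqrt(59016249.7527) = 7682.2 m/s

7682.2


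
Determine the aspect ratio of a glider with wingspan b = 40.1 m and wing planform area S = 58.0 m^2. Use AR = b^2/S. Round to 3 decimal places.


Step 1: b^2 = 40.1^2 = 1608.01
Step 2: AR = 1608.01 / 58.0 = 27.724

27.724


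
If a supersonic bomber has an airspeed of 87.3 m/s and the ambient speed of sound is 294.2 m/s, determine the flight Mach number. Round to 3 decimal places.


Step 1: M = V / a = 87.3 / 294.2
Step 2: M = 0.297

0.297


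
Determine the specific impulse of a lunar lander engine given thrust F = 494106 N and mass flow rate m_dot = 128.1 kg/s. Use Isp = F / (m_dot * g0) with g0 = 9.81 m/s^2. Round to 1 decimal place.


Step 1: m_dot * g0 = 128.1 * 9.81 = 1256.66
Step 2: Isp = 494106 / 1256.66 = 393.2 s

393.2


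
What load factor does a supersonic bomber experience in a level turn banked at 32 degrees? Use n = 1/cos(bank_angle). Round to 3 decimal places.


Step 1: Convert 32 degrees to radians = 0.558505
Step 2: cos(32 deg) = 0.848048
Step 3: n = 1 / 0.848048 = 1.179

1.179


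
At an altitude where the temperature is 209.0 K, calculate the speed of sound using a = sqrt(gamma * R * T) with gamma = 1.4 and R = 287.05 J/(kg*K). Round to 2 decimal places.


Step 1: gamma * R * T = 1.4 * 287.05 * 209.0 = 83990.83
Step 2: a = sqrt(83990.83) = 289.81 m/s

289.81


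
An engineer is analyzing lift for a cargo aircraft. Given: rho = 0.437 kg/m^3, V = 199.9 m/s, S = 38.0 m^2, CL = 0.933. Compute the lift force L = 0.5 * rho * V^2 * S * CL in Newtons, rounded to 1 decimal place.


Step 1: Calculate dynamic pressure q = 0.5 * 0.437 * 199.9^2 = 0.5 * 0.437 * 39960.01 = 8731.2622 Pa
Step 2: Multiply by wing area and lift coefficient: L = 8731.2622 * 38.0 * 0.933
Step 3: L = 331787.963 * 0.933 = 309558.2 N

309558.2


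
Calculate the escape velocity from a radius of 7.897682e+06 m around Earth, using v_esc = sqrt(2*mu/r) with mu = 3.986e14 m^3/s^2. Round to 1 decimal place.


Step 1: 2*mu/r = 2 * 3.986e14 / 7.897682e+06 = 100941010.2863
Step 2: v_esc = sqrt(100941010.2863) = 10046.9 m/s

10046.9


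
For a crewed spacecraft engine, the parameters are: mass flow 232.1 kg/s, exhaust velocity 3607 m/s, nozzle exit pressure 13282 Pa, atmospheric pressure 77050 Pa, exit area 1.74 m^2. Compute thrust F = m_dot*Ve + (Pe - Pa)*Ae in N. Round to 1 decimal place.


Step 1: Momentum thrust = m_dot * Ve = 232.1 * 3607 = 837184.7 N
Step 2: Pressure thrust = (Pe - Pa) * Ae = (13282 - 77050) * 1.74 = -110956.32 N
Step 3: Total thrust F = 837184.7 + -110956.32 = 726228.4 N

726228.4


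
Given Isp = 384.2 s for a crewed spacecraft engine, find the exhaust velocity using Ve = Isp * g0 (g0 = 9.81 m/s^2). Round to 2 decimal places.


Step 1: Ve = Isp * g0 = 384.2 * 9.81
Step 2: Ve = 3769.00 m/s

3769.00


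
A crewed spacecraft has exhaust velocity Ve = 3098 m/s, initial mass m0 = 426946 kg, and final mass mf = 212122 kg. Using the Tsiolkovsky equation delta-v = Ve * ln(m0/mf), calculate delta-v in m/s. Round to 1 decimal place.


Step 1: Mass ratio m0/mf = 426946 / 212122 = 2.012738
Step 2: ln(2.012738) = 0.699496
Step 3: delta-v = 3098 * 0.699496 = 2167.0 m/s

2167.0


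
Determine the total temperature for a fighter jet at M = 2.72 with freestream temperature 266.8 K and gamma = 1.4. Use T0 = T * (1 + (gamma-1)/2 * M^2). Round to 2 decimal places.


Step 1: (gamma-1)/2 = 0.2
Step 2: M^2 = 7.3984
Step 3: 1 + 0.2 * 7.3984 = 2.47968
Step 4: T0 = 266.8 * 2.47968 = 661.58 K

661.58


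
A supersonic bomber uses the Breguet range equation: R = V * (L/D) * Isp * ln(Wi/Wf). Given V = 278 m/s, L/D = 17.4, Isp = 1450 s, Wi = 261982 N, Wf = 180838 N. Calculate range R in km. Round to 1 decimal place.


Step 1: Coefficient = V * (L/D) * Isp = 278 * 17.4 * 1450 = 7013940.0 m
Step 2: Wi/Wf = 261982 / 180838 = 1.448711
Step 3: ln(1.448711) = 0.370674
Step 4: R = 7013940.0 * 0.370674 = 2599886.6 m = 2599.9 km

2599.9


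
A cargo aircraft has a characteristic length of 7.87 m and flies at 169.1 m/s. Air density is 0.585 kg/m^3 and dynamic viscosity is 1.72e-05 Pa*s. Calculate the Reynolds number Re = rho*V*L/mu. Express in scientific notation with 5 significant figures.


Step 1: Numerator = rho * V * L = 0.585 * 169.1 * 7.87 = 778.527945
Step 2: Re = 778.527945 / 1.72e-05
Step 3: Re = 4.5263e+07

4.5263e+07


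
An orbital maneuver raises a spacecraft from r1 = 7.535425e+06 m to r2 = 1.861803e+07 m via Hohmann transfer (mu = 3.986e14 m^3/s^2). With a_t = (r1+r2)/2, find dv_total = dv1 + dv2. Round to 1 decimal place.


Step 1: Transfer semi-major axis a_t = (7.535425e+06 + 1.861803e+07) / 2 = 1.307673e+07 m
Step 2: v1 (circular at r1) = sqrt(mu/r1) = 7273.02 m/s
Step 3: v_t1 = sqrt(mu*(2/r1 - 1/a_t)) = 8678.25 m/s
Step 4: dv1 = |8678.25 - 7273.02| = 1405.23 m/s
Step 5: v2 (circular at r2) = 4627.02 m/s, v_t2 = 3512.42 m/s
Step 6: dv2 = |4627.02 - 3512.42| = 1114.61 m/s
Step 7: Total delta-v = 1405.23 + 1114.61 = 2519.8 m/s

2519.8


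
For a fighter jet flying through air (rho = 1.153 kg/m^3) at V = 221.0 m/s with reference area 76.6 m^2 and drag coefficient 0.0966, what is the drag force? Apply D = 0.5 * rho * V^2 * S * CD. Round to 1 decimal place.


Step 1: Dynamic pressure q = 0.5 * 1.153 * 221.0^2 = 28156.8365 Pa
Step 2: Drag D = q * S * CD = 28156.8365 * 76.6 * 0.0966
Step 3: D = 208348.2 N

208348.2


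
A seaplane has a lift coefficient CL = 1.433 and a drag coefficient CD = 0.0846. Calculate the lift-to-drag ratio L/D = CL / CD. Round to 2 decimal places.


Step 1: L/D = CL / CD = 1.433 / 0.0846
Step 2: L/D = 16.94

16.94


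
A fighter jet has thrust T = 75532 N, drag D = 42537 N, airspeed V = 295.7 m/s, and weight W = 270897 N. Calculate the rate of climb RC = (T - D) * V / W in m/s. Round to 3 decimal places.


Step 1: Excess thrust = T - D = 75532 - 42537 = 32995 N
Step 2: Excess power = 32995 * 295.7 = 9756621.5 W
Step 3: RC = 9756621.5 / 270897 = 36.016 m/s

36.016


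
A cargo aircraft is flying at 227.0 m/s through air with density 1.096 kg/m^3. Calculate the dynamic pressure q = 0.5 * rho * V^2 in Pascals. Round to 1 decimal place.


Step 1: V^2 = 227.0^2 = 51529.0
Step 2: q = 0.5 * 1.096 * 51529.0
Step 3: q = 28237.9 Pa

28237.9


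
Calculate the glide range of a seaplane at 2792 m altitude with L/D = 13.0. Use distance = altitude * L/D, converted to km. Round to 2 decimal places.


Step 1: Glide distance = altitude * L/D = 2792 * 13.0 = 36296.0 m
Step 2: Convert to km: 36296.0 / 1000 = 36.30 km

36.30


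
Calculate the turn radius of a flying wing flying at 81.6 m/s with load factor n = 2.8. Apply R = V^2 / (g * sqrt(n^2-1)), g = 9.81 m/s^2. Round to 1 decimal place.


Step 1: V^2 = 81.6^2 = 6658.56
Step 2: n^2 - 1 = 2.8^2 - 1 = 6.84
Step 3: sqrt(6.84) = 2.615339
Step 4: R = 6658.56 / (9.81 * 2.615339) = 259.5 m

259.5


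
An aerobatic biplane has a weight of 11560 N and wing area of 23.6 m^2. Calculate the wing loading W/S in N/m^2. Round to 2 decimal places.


Step 1: Wing loading = W / S = 11560 / 23.6
Step 2: Wing loading = 489.83 N/m^2

489.83


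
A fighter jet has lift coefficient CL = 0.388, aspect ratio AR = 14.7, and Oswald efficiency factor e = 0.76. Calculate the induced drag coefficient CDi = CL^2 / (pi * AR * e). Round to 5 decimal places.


Step 1: CL^2 = 0.388^2 = 0.150544
Step 2: pi * AR * e = 3.14159 * 14.7 * 0.76 = 35.097873
Step 3: CDi = 0.150544 / 35.097873 = 0.00429

0.00429


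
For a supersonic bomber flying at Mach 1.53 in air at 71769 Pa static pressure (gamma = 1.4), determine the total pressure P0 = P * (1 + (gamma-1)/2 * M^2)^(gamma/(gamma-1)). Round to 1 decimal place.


Step 1: (gamma-1)/2 * M^2 = 0.2 * 2.3409 = 0.46818
Step 2: 1 + 0.46818 = 1.46818
Step 3: Exponent gamma/(gamma-1) = 3.5
Step 4: P0 = 71769 * 1.46818^3.5 = 275210.2 Pa

275210.2


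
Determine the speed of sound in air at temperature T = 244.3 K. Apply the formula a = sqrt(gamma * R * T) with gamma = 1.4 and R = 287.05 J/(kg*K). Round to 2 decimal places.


Step 1: gamma * R * T = 1.4 * 287.05 * 244.3 = 98176.841
Step 2: a = sqrt(98176.841) = 313.33 m/s

313.33


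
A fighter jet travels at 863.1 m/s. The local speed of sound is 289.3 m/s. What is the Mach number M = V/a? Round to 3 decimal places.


Step 1: M = V / a = 863.1 / 289.3
Step 2: M = 2.983

2.983


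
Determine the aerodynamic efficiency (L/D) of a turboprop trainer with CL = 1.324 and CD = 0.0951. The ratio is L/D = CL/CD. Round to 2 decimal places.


Step 1: L/D = CL / CD = 1.324 / 0.0951
Step 2: L/D = 13.92

13.92


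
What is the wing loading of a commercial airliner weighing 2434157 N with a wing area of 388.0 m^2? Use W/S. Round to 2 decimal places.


Step 1: Wing loading = W / S = 2434157 / 388.0
Step 2: Wing loading = 6273.60 N/m^2

6273.60


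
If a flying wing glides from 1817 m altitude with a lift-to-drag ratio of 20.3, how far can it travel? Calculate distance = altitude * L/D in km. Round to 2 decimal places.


Step 1: Glide distance = altitude * L/D = 1817 * 20.3 = 36885.1 m
Step 2: Convert to km: 36885.1 / 1000 = 36.89 km

36.89


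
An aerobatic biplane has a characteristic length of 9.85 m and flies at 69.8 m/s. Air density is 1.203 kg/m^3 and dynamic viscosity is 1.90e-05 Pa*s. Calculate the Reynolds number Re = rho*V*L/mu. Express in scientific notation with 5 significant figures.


Step 1: Numerator = rho * V * L = 1.203 * 69.8 * 9.85 = 827.09859
Step 2: Re = 827.09859 / 1.90e-05
Step 3: Re = 4.3532e+07

4.3532e+07


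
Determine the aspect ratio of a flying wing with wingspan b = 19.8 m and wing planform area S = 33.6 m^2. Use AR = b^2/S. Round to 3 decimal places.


Step 1: b^2 = 19.8^2 = 392.04
Step 2: AR = 392.04 / 33.6 = 11.668

11.668


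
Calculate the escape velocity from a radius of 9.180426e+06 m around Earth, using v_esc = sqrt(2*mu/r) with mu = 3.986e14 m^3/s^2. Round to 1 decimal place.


Step 1: 2*mu/r = 2 * 3.986e14 / 9.180426e+06 = 86836928.9181
Step 2: v_esc = sqrt(86836928.9181) = 9318.6 m/s

9318.6


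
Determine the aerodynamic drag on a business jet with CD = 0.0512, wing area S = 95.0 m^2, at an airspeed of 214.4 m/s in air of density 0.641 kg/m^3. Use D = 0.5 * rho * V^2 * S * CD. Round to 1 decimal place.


Step 1: Dynamic pressure q = 0.5 * 0.641 * 214.4^2 = 14732.5389 Pa
Step 2: Drag D = q * S * CD = 14732.5389 * 95.0 * 0.0512
Step 3: D = 71659.1 N

71659.1


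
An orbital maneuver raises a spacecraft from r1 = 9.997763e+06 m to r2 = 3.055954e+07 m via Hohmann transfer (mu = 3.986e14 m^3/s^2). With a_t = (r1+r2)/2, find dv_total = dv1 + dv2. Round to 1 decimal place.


Step 1: Transfer semi-major axis a_t = (9.997763e+06 + 3.055954e+07) / 2 = 2.027865e+07 m
Step 2: v1 (circular at r1) = sqrt(mu/r1) = 6314.18 m/s
Step 3: v_t1 = sqrt(mu*(2/r1 - 1/a_t)) = 7751.24 m/s
Step 4: dv1 = |7751.24 - 6314.18| = 1437.05 m/s
Step 5: v2 (circular at r2) = 3611.56 m/s, v_t2 = 2535.87 m/s
Step 6: dv2 = |3611.56 - 2535.87| = 1075.69 m/s
Step 7: Total delta-v = 1437.05 + 1075.69 = 2512.7 m/s

2512.7


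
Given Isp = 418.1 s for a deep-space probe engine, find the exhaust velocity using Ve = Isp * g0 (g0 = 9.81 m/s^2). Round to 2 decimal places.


Step 1: Ve = Isp * g0 = 418.1 * 9.81
Step 2: Ve = 4101.56 m/s

4101.56


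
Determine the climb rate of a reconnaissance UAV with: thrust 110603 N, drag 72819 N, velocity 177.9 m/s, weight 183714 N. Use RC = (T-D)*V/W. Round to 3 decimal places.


Step 1: Excess thrust = T - D = 110603 - 72819 = 37784 N
Step 2: Excess power = 37784 * 177.9 = 6721773.6 W
Step 3: RC = 6721773.6 / 183714 = 36.588 m/s

36.588


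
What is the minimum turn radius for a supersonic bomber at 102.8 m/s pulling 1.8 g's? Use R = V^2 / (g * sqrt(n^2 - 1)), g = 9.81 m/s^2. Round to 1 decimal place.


Step 1: V^2 = 102.8^2 = 10567.84
Step 2: n^2 - 1 = 1.8^2 - 1 = 2.24
Step 3: sqrt(2.24) = 1.496663
Step 4: R = 10567.84 / (9.81 * 1.496663) = 719.8 m

719.8


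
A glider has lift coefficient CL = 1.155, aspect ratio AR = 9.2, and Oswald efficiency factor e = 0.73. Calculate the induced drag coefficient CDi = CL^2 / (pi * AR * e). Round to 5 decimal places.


Step 1: CL^2 = 1.155^2 = 1.334025
Step 2: pi * AR * e = 3.14159 * 9.2 * 0.73 = 21.098936
Step 3: CDi = 1.334025 / 21.098936 = 0.06323

0.06323


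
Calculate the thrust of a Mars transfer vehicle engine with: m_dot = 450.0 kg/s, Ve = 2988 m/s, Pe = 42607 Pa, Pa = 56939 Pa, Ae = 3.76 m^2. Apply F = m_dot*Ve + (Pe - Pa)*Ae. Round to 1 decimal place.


Step 1: Momentum thrust = m_dot * Ve = 450.0 * 2988 = 1344600.0 N
Step 2: Pressure thrust = (Pe - Pa) * Ae = (42607 - 56939) * 3.76 = -53888.32 N
Step 3: Total thrust F = 1344600.0 + -53888.32 = 1290711.7 N

1290711.7


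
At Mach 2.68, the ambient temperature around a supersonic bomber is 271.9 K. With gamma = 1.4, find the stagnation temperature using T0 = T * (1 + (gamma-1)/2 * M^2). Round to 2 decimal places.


Step 1: (gamma-1)/2 = 0.2
Step 2: M^2 = 7.1824
Step 3: 1 + 0.2 * 7.1824 = 2.43648
Step 4: T0 = 271.9 * 2.43648 = 662.48 K

662.48


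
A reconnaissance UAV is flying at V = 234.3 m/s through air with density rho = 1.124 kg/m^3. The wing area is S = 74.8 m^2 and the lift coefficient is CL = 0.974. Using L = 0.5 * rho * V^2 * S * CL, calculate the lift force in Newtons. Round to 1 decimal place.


Step 1: Calculate dynamic pressure q = 0.5 * 1.124 * 234.3^2 = 0.5 * 1.124 * 54896.49 = 30851.8274 Pa
Step 2: Multiply by wing area and lift coefficient: L = 30851.8274 * 74.8 * 0.974
Step 3: L = 2307716.688 * 0.974 = 2247716.1 N

2247716.1
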